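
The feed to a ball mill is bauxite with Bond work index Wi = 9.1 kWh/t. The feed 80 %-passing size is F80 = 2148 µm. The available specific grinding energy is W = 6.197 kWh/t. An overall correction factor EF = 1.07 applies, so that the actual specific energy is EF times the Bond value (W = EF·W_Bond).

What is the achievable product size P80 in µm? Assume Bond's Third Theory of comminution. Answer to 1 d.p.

P80 = 137.7 µm

W = 10·Wi·[P80^(−½) − F80^(−½)]
W_Bond = W / EF = 6.197 / 1.07 = 5.7916 kWh/t
1/√P80 = 1/√F80 + W_Bond/(10·Wi)
  = 5.7916/(10·9.1) + 1/√2148 = 0.063644 + 0.021577 = 0.085220
P80 = (1/0.085220)² = 11.7343² = 137.69 µm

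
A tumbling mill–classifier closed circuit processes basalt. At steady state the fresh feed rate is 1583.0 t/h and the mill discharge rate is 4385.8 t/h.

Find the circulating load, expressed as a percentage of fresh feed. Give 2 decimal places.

CL = 177.06 %

Mill node: discharge = fresh + recycle.
R = M − F = 4385.8 − 1583.0 = 2802.8 t/h
CL = 100·R/F = 100·2802.8/1583.0 = 177.06 %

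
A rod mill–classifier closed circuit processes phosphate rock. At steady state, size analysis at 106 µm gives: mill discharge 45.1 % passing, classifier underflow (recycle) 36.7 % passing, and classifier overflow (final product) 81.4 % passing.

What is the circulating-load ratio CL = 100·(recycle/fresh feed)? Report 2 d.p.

CL = 432.14 %

Balance %-passing 106 µm (r = R/F):
d + r·d = r·u + o → r(d−u) = o−d
r = (81.4 − 45.1)/(45.1 − 36.7) = 36.3/8.4 = 4.3214
CL = 100·r = 432.14 %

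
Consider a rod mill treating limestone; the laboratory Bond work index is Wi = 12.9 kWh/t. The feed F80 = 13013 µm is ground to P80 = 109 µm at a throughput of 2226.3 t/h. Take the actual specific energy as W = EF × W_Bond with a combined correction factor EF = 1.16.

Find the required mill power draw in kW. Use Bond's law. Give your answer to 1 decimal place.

P = 28989.0 kW

Bond: W = 10·Wi·(1/√P80 − 1/√F80)
W = 10·12.9·(1/√109 − 1/√13013) = 10·12.9·(0.087016) = 11.2251 kWh/t
Apply correction: 11.2251 × 1.16 = 13.0211 kWh/t
P = W·T = 13.0211·2226.3 = 28989.0 kW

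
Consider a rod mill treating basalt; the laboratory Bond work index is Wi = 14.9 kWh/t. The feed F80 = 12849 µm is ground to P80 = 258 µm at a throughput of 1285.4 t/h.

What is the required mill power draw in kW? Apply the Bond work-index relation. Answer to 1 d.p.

W = 10·Wi·(P80^(-½) − F80^(-½))
W = 10·14.9·(1/√258 − 1/√12849) = 10·14.9·(0.053435) = 7.9619 kWh/t
Power = W × throughput = 7.9619 kWh/t × 1285.4 t/h = 10234.2 kW

P = 10234.2 kW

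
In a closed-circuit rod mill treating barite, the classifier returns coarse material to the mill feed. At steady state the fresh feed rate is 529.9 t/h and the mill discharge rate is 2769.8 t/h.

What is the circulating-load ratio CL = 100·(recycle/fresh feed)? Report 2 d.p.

CL = 422.70 %

Mill node: discharge = fresh + recycle.
R = M − F = 2769.8 − 529.9 = 2239.9 t/h
CL = 100·R/F = 100·2239.9/529.9 = 422.70 %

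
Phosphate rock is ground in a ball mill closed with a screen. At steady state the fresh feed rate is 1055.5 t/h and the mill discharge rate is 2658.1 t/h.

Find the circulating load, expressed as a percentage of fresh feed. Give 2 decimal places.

CL = 151.83 %

Mill node: discharge = fresh + recycle.
R = M − F = 2658.1 − 1055.5 = 1602.6 t/h
CL = 100·R/F = 100·1602.6/1055.5 = 151.83 %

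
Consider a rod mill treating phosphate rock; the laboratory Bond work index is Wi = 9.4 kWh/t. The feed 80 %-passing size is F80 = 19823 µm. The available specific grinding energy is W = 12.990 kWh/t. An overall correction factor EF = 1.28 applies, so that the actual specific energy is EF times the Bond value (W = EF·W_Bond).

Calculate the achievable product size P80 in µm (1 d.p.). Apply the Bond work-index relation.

P80 = 75.5 µm

Bond:  W = 10 Wi (1/√P − 1/√F)
W_Bond = W / EF = 12.990 / 1.28 = 10.1484 kWh/t
1/√P80 = 1/√F80 + W_Bond/(10·Wi)
  = 10.1484/(10·9.4) + 1/√19823 = 0.107962 + 0.007103 = 0.115065
P80 = (1/0.115065)² = 8.6908² = 75.53 µm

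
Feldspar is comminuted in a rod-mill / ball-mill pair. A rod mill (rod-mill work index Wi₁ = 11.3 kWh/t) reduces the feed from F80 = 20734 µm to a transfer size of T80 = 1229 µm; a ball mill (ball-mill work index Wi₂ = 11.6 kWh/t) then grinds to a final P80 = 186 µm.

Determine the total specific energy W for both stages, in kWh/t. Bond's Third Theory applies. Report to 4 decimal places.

Bond:  W = 10 Wi (1/√P − 1/√F)
Stage 1 (20734→1229 µm, Wi₁=11.3): W₁ = 10·11.3·(0.028525 − 0.006945) = 2.4386 kWh/t
Stage 2 (1229→186 µm, Wi₂=11.6): W₂ = 10·11.6·(0.073324 − 0.028525) = 5.1966 kWh/t
W = W₁ + W₂ = 2.4386 + 5.1966 = 7.6352 kWh/t

W = 7.6352 kWh/t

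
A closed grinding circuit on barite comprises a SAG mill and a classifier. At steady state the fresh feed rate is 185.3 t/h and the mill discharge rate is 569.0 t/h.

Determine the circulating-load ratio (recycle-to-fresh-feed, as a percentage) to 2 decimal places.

CL = 207.07 %

Discharge = new feed + return, hence
R = M − F = 569.0 − 185.3 = 383.7 t/h
CL = 100·R/F = 100·383.7/185.3 = 207.07 %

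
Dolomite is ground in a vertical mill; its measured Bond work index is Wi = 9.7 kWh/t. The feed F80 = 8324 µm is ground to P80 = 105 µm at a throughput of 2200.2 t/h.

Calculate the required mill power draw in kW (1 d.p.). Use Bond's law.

P = 18488.4 kW

Bond:  W = 10 Wi (1/√P − 1/√F)
W = 10·9.7·(1/√105 − 1/√8324) = 10·9.7·(0.086629) = 8.4031 kWh/t
P_mill = W·ṁ = 8.4031·2200.2 = 18488.4 kW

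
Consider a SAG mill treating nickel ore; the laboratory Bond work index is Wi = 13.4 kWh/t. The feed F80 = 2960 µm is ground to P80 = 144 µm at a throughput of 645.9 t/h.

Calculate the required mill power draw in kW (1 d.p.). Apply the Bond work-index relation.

P = 5621.7 kW

W = 10 Wi / √P80 − 10 Wi / √F80
W = 10·13.4·(1/√144 − 1/√2960) = 10·13.4·(0.064953) = 8.7037 kWh/t
P = W·T = 8.7037·645.9 = 5621.7 kW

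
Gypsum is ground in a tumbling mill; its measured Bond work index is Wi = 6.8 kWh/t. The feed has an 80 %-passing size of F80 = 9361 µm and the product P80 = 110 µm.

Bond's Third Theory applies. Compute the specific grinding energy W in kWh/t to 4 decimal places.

W = 5.7807 kWh/t

Bond:  W = 10 Wi (1/√P − 1/√F)
1/√110 = 0.095346;  1/√9361 = 0.010336
W = 10·6.8·(0.095346 − 0.010336) = 5.7807 kWh/t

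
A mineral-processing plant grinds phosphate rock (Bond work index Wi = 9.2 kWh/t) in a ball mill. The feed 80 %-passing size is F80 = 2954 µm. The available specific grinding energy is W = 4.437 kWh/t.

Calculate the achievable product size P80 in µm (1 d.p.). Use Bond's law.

W = 10 Wi / √P80 − 10 Wi / √F80
P80^-0.5 = F80^-0.5 + W/(10 Wi)
  = 4.4370/(10·9.2) + 1/√2954 = 0.048228 + 0.018399 = 0.066627
P80 = (1/0.066627)² = 15.0089² = 225.27 µm

P80 = 225.3 µm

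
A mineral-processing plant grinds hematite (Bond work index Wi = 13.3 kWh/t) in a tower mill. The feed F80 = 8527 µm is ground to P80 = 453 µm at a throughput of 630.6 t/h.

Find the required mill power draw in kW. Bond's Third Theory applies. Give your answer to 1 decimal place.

Bond:  W = 10 Wi (1/√P − 1/√F)
W = 10·13.3·(1/√453 − 1/√8527) = 10·13.3·(0.036155) = 4.8086 kWh/t
Power = W × throughput = 4.8086 kWh/t × 630.6 t/h = 3032.3 kW

P = 3032.3 kW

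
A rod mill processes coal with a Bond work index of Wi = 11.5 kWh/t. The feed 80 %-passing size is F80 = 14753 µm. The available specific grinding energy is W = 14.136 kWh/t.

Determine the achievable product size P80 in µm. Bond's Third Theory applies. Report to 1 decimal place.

P80 = 58.1 µm

W = 10 Wi (P80^-0.5 − F80^-0.5)
P80^-0.5 = F80^-0.5 + W/(10 Wi)
  = 14.1360/(10·11.5) + 1/√14753 = 0.122922 + 0.008233 = 0.131155
P80 = (1/0.131155)² = 7.6246² = 58.13 µm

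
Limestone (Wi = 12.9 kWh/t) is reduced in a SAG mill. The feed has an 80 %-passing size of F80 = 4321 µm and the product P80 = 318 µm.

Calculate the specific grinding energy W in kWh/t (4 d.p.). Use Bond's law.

W = 5.2715 kWh/t

W = 10 Wi (1/√P80 − 1/√F80)  [Bond]
1/√318 = 0.056077;  1/√4321 = 0.015213
W = 10·12.9·(0.056077 − 0.015213) = 5.2715 kWh/t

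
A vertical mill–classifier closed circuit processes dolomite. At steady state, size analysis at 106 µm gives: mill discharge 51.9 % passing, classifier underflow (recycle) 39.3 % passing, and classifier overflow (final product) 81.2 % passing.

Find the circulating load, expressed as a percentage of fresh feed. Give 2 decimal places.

CL = 232.54 %

Two-product formula at 106 µm:
(1+r)·d = r·u + o ⇒ r = (o−d)/(d−u)
r = (81.2 − 51.9)/(51.9 − 39.3) = 29.3/12.6 = 2.3254
CL = 100·r = 232.54 %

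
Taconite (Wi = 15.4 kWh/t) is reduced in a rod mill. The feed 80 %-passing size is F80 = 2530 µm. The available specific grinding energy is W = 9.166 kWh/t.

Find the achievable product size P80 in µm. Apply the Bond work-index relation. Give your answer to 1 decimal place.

P80 = 158.6 µm

W = 10 Wi (P80^-0.5 − F80^-0.5)
⇒ 1/√P80 = W/(10·Wi) + 1/√F80
  = 9.1660/(10·15.4) + 1/√2530 = 0.059519 + 0.019881 = 0.079401
P80 = (1/0.079401)² = 12.5944² = 158.62 µm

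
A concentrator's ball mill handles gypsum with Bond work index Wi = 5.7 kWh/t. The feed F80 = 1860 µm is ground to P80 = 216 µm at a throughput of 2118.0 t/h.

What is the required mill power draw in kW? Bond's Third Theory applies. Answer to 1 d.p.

W_Bond = 10·Wi·(1/√P₈₀ − 1/√F₈₀)
W = 10·5.7·(1/√216 − 1/√1860) = 10·5.7·(0.044854) = 2.5567 kWh/t
Power = W × throughput = 2.5567 kWh/t × 2118.0 t/h = 5415.1 kW

P = 5415.1 kW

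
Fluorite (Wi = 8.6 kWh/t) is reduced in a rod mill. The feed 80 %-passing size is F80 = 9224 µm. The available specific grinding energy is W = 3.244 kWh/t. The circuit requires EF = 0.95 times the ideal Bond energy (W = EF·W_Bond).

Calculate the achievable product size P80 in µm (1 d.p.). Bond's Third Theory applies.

Bond: W = 10·Wi·(1/√P80 − 1/√F80)
W_Bond = W / EF = 3.244 / 0.95 = 3.4147 kWh/t
P80^-0.5 = F80^-0.5 + W_Bond/(10 Wi)
  = 3.4147/(10·8.6) + 1/√9224 = 0.039706 + 0.010412 = 0.050118
P80 = (1/0.050118)² = 19.9528² = 398.11 µm

P80 = 398.1 µm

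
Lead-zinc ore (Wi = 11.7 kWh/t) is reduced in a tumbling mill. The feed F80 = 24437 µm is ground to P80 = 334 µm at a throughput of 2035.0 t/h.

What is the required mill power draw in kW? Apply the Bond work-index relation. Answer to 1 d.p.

W = 10·Wi·[P80^(−½) − F80^(−½)]
W = 10·11.7·(1/√334 − 1/√24437) = 10·11.7·(0.048321) = 5.6535 kWh/t
Power = W × throughput = 5.6535 kWh/t × 2035.0 t/h = 11504.9 kW

P = 11504.9 kW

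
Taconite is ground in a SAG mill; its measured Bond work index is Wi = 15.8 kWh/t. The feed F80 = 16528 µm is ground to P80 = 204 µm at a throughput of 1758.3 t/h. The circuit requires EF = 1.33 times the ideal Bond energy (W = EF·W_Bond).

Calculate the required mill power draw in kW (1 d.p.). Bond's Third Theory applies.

P = 22995.4 kW

W = 10 Wi (P80^-0.5 − F80^-0.5)
W = 10·15.8·(1/√204 − 1/√16528) = 10·15.8·(0.062236) = 9.8332 kWh/t
Apply correction: 9.8332 × 1.33 = 13.0782 kWh/t
Power = W × throughput = 13.0782 kWh/t × 1758.3 t/h = 22995.4 kW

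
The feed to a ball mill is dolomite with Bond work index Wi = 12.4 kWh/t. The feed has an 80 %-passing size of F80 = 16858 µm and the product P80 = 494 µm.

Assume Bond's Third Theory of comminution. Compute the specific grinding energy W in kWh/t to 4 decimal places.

W = 4.6240 kWh/t

Bond: W = 10·Wi·(1/√P80 − 1/√F80)
1/√494 = 0.044992;  1/√16858 = 0.007702
W = 10·12.4·(0.044992 − 0.007702) = 4.6240 kWh/t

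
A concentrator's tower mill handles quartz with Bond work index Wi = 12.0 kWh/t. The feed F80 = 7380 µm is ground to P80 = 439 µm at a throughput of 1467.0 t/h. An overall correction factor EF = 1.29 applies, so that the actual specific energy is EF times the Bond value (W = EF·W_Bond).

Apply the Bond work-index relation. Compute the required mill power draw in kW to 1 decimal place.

P = 8195.0 kW

W_Bond = 10·Wi·(1/√P₈₀ − 1/√F₈₀)
W = 10·12.0·(1/√439 − 1/√7380) = 10·12.0·(0.036087) = 4.3304 kWh/t
With EF = 1.29: W = 4.3304·1.29 = 5.5863 kWh/t
Mill draw = 5.5863 × 1467.0 = 8195.0 kW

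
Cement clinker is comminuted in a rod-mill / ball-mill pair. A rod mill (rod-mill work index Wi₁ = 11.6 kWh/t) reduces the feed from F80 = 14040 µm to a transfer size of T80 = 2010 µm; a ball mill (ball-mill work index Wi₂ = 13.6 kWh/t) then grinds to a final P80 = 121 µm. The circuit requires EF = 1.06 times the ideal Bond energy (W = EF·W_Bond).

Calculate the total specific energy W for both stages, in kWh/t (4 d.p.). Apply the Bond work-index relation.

W = 10·Wi·(P80^(-½) − F80^(-½))
Stage 1 (14040→2010 µm, Wi₁=11.6): W₁ = 10·11.6·(0.022305 − 0.008439) = 1.6084 kWh/t
Stage 2 (2010→121 µm, Wi₂=13.6): W₂ = 10·13.6·(0.090909 − 0.022305) = 9.3302 kWh/t
W = W₁ + W₂ = 1.6084 + 9.3302 = 10.9386 kWh/t
W_actual = 1.06 × 10.9386 = 11.5949 kWh/t

W = 11.5949 kWh/t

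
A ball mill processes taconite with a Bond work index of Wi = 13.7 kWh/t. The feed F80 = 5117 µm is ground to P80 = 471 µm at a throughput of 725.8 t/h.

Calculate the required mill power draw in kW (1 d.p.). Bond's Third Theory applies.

P = 3191.7 kW

Bond: W = 10·Wi·(1/√P80 − 1/√F80)
W = 10·13.7·(1/√471 − 1/√5117) = 10·13.7·(0.032098) = 4.3974 kWh/t
Power = W × throughput = 4.3974 kWh/t × 725.8 t/h = 3191.7 kW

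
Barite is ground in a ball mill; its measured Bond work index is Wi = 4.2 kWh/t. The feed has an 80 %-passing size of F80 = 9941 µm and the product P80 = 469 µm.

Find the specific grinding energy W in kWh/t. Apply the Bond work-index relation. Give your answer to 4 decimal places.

W = 10 Wi (1/√P80 − 1/√F80)  [Bond]
1/√469 = 0.046176;  1/√9941 = 0.010030
W = 10·4.2·(0.046176 − 0.010030) = 1.5181 kWh/t

W = 1.5181 kWh/t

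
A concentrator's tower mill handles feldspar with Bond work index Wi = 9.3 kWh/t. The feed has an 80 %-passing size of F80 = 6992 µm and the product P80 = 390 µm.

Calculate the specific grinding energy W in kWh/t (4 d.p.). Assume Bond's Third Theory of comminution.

Bond: W = 10·Wi·(1/√P80 − 1/√F80)
1/√390 = 0.050637;  1/√6992 = 0.011959
W = 10·9.3·(0.050637 − 0.011959) = 3.5970 kWh/t

W = 3.5970 kWh/t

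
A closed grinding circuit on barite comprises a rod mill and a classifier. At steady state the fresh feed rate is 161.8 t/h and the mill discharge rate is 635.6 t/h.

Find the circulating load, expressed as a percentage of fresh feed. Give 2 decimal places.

Steady state: M = F + R.
R = M − F = 635.6 − 161.8 = 473.8 t/h
CL = 100·R/F = 100·473.8/161.8 = 292.83 %

CL = 292.83 %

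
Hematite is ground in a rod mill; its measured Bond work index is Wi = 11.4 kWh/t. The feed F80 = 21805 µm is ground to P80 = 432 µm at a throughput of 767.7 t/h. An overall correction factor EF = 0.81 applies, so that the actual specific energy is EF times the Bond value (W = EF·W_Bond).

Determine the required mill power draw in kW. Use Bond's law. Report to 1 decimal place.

P = 2930.6 kW

W = 10·Wi·[P80^(−½) − F80^(−½)]
W = 10·11.4·(1/√432 − 1/√21805) = 10·11.4·(0.041340) = 4.7128 kWh/t
Apply correction: 4.7128 × 0.81 = 3.8174 kWh/t
P_mill = W·ṁ = 3.8174·767.7 = 2930.6 kW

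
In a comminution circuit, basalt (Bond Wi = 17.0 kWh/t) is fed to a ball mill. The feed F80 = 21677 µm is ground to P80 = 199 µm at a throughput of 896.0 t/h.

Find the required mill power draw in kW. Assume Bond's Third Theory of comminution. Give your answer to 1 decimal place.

W = 10 Wi (1/√P80 − 1/√F80)  [Bond]
W = 10·17.0·(1/√199 − 1/√21677) = 10·17.0·(0.064096) = 10.8963 kWh/t
Power = W × throughput = 10.8963 kWh/t × 896.0 t/h = 9763.1 kW

P = 9763.1 kW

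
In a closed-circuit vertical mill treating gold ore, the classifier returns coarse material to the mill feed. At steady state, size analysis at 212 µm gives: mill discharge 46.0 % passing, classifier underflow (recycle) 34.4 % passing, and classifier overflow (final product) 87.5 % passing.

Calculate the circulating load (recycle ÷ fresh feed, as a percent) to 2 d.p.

CL = 357.76 %

Balance %-passing 212 µm (r = R/F):
(1+r)·d = r·u + o ⇒ r = (o−d)/(d−u)
r = (87.5 − 46.0)/(46.0 − 34.4) = 41.5/11.6 = 3.5776
CL = 100·r = 357.76 %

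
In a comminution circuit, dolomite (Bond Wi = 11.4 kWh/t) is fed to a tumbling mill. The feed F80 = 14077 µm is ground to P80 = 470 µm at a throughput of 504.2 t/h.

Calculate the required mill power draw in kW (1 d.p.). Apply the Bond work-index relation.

Bond:  W = 10 Wi (1/√P − 1/√F)
W = 10·11.4·(1/√470 − 1/√14077) = 10·11.4·(0.037698) = 4.2976 kWh/t
P_mill = W·ṁ = 4.2976·504.2 = 2166.8 kW

P = 2166.8 kW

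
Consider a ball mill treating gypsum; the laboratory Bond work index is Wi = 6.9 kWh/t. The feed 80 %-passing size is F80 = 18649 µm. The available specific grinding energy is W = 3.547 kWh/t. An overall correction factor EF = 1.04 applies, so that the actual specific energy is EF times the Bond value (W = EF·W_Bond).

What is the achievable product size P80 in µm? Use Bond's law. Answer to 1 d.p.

P80 = 310.5 µm

W = 10 Wi (1/√P80 − 1/√F80)  [Bond]
W_Bond = W / EF = 3.547 / 1.04 = 3.4106 kWh/t
⇒ 1/√P80 = W_Bond/(10·Wi) + 1/√F80
  = 3.4106/(10·6.9) + 1/√18649 = 0.049429 + 0.007323 = 0.056751
P80 = (1/0.056751)² = 17.6207² = 310.49 µm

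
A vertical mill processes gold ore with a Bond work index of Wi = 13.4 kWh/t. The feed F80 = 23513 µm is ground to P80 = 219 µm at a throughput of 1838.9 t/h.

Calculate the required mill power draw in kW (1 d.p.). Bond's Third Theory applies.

P = 15044.0 kW

Bond: W = 10·Wi·(1/√P80 − 1/√F80)
W = 10·13.4·(1/√219 − 1/√23513) = 10·13.4·(0.061052) = 8.1810 kWh/t
Power = W × throughput = 8.1810 kWh/t × 1838.9 t/h = 15044.0 kW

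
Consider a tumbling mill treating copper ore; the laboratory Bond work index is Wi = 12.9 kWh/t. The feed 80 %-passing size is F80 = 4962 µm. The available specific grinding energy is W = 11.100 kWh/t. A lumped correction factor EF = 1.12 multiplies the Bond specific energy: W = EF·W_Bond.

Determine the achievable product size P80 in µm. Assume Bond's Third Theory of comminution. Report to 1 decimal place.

W_Bond = 10·Wi·(1/√P₈₀ − 1/√F₈₀)
W_Bond = W / EF = 11.100 / 1.12 = 9.9107 kWh/t
⇒ 1/√P80 = W_Bond/(10·Wi) + 1/√F80
  = 9.9107/(10·12.9) + 1/√4962 = 0.076827 + 0.014196 = 0.091023
P80 = (1/0.091023)² = 10.9862² = 120.70 µm

P80 = 120.7 µm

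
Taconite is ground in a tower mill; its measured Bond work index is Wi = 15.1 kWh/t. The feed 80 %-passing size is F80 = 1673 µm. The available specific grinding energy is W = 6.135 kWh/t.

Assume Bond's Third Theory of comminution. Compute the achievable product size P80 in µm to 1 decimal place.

W = 10·Wi·(P80^(-½) − F80^(-½))
P80^(−½) = W/(10 Wi) + F80^(−½)
  = 6.1350/(10·15.1) + 1/√1673 = 0.040629 + 0.024448 = 0.065078
P80 = (1/0.065078)² = 15.3663² = 236.12 µm

P80 = 236.1 µm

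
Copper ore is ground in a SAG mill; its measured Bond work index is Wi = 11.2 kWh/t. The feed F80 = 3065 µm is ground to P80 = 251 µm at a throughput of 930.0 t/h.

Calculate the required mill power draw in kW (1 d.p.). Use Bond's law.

W = 10 Wi (1/√P80 − 1/√F80)  [Bond]
W = 10·11.2·(1/√251 − 1/√3065) = 10·11.2·(0.045057) = 5.0463 kWh/t
P = W·T = 5.0463·930.0 = 4693.1 kW

P = 4693.1 kW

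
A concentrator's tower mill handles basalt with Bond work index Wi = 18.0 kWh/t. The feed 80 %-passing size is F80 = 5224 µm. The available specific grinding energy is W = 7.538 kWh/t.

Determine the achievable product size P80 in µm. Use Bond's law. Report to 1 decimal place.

Bond:  W = 10 Wi (1/√P − 1/√F)
1/√P80 = 1/√F80 + W/(10·Wi)
  = 7.5380/(10·18.0) + 1/√5224 = 0.041878 + 0.013836 = 0.055713
P80 = (1/0.055713)² = 17.9490² = 322.17 µm

P80 = 322.2 µm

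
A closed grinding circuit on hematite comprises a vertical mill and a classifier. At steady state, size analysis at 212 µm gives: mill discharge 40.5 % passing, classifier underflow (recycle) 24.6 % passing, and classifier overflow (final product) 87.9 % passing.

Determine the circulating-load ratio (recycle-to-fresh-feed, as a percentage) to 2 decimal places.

CL = 298.11 %

Mass balance on the −212 µm fraction:
(1+r)d = ru + o → r = (o−d)/(d−u)
r = (87.9 − 40.5)/(40.5 − 24.6) = 47.4/15.9 = 2.9811
CL = 100·r = 298.11 %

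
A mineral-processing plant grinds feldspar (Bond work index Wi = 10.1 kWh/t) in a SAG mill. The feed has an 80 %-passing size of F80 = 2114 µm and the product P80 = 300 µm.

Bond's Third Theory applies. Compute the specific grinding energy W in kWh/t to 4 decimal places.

Bond: W = 10·Wi·(1/√P80 − 1/√F80)
1/√300 = 0.057735;  1/√2114 = 0.021749
W = 10·10.1·(0.057735 − 0.021749) = 3.6345 kWh/t

W = 3.6345 kWh/t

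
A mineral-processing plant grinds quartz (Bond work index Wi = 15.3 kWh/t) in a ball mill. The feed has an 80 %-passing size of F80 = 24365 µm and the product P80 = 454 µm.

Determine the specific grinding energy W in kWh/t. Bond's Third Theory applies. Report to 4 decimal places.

W = 6.2005 kWh/t

W = 10 Wi (1/√P80 − 1/√F80)  [Bond]
1/√454 = 0.046932;  1/√24365 = 0.006406
W = 10·15.3·(0.046932 − 0.006406) = 6.2005 kWh/t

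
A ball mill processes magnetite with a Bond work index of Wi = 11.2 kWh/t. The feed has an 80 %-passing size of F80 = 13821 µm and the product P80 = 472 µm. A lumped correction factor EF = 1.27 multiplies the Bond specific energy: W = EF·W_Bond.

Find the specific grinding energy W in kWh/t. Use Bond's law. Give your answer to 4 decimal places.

W = 5.3372 kWh/t

W = 10 Wi / √P80 − 10 Wi / √F80
1/√472 = 0.046029;  1/√13821 = 0.008506
W = 10·11.2·(0.046029 − 0.008506) = 4.2025 kWh/t
W_actual = 1.27 × 4.2025 = 5.3372 kWh/t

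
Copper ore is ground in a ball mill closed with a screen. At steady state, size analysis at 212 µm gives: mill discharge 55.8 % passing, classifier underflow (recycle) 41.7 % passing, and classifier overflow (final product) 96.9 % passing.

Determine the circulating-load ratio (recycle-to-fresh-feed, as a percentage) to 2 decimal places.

CL = 291.49 %

Two-product formula at 212 µm:
r = (o − d)/(d − u)
r = (96.9 − 55.8)/(55.8 − 41.7) = 41.1/14.1 = 2.9149
CL = 100·r = 291.49 %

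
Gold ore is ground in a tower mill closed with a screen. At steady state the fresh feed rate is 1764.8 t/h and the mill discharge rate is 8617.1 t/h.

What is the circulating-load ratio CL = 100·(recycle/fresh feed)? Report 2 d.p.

CL = 388.28 %

M = F + R at steady state, so:
R = M − F = 8617.1 − 1764.8 = 6852.3 t/h
CL = 100·R/F = 100·6852.3/1764.8 = 388.28 %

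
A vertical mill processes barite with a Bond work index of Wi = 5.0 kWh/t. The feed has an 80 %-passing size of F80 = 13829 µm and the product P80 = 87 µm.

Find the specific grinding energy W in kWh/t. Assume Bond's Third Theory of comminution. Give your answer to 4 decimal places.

W = 4.9354 kWh/t

W = 10 Wi (P80^-0.5 − F80^-0.5)
1/√87 = 0.107211;  1/√13829 = 0.008504
W = 10·5.0·(0.107211 − 0.008504) = 4.9354 kWh/t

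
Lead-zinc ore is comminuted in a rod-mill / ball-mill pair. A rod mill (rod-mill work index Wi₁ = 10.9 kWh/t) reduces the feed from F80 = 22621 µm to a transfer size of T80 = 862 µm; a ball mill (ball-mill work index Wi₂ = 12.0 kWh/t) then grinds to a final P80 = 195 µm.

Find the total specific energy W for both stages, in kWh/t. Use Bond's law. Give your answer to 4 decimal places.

W = 7.4940 kWh/t

W_Bond = 10·Wi·(1/√P₈₀ − 1/√F₈₀)
Stage 1 (22621→862 µm, Wi₁=10.9): W₁ = 10·10.9·(0.034060 − 0.006649) = 2.9878 kWh/t
Stage 2 (862→195 µm, Wi₂=12.0): W₂ = 10·12.0·(0.071611 − 0.034060) = 4.5062 kWh/t
W = W₁ + W₂ = 2.9878 + 4.5062 = 7.4940 kWh/t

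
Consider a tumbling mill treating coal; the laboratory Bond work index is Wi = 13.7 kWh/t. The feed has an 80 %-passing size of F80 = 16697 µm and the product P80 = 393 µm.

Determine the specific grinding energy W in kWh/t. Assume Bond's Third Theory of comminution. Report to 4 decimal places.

W = 5.8505 kWh/t

W = 10 Wi (1/√P80 − 1/√F80)  [Bond]
1/√393 = 0.050443;  1/√16697 = 0.007739
W = 10·13.7·(0.050443 − 0.007739) = 5.8505 kWh/t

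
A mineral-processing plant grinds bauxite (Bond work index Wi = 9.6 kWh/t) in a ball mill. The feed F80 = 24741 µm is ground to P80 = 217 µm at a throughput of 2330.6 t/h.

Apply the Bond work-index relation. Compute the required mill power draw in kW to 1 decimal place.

W = 10·Wi·(P80^(-½) − F80^(-½))
W = 10·9.6·(1/√217 − 1/√24741) = 10·9.6·(0.061527) = 5.9066 kWh/t
Power = W × throughput = 5.9066 kWh/t × 2330.6 t/h = 13765.9 kW

P = 13765.9 kW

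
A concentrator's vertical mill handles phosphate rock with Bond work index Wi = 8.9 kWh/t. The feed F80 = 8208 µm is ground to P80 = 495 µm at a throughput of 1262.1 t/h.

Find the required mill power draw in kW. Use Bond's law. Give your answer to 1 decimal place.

W = 10 Wi (1/√P80 − 1/√F80)  [Bond]
W = 10·8.9·(1/√495 − 1/√8208) = 10·8.9·(0.033909) = 3.0179 kWh/t
Power = W × throughput = 3.0179 kWh/t × 1262.1 t/h = 3808.9 kW

P = 3808.9 kW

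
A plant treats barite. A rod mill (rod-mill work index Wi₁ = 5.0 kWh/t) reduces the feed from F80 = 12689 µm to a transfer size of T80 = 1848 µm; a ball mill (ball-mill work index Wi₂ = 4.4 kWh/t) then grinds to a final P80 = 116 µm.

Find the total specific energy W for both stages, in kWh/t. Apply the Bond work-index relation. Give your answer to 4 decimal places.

W = 3.7810 kWh/t

W_Bond = 10·Wi·(1/√P₈₀ − 1/√F₈₀)
Stage 1 (12689→1848 µm, Wi₁=5.0): W₁ = 10·5.0·(0.023262 − 0.008877) = 0.7192 kWh/t
Stage 2 (1848→116 µm, Wi₂=4.4): W₂ = 10·4.4·(0.092848 − 0.023262) = 3.0618 kWh/t
W = W₁ + W₂ = 0.7192 + 3.0618 = 3.7810 kWh/t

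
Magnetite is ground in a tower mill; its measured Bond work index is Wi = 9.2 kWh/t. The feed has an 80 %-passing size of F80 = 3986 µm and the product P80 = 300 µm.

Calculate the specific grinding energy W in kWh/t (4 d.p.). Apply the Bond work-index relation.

W_Bond = 10·Wi·(1/√P₈₀ − 1/√F₈₀)
1/√300 = 0.057735;  1/√3986 = 0.015839
W = 10·9.2·(0.057735 − 0.015839) = 3.8544 kWh/t

W = 3.8544 kWh/t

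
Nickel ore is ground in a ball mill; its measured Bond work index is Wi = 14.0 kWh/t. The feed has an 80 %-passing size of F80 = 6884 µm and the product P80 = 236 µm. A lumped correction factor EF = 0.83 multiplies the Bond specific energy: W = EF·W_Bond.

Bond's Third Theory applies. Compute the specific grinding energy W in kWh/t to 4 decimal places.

W = 6.1635 kWh/t

Bond: W = 10·Wi·(1/√P80 − 1/√F80)
1/√236 = 0.065094;  1/√6884 = 0.012053
W = 10·14.0·(0.065094 − 0.012053) = 7.4259 kWh/t
Apply correction: 7.4259 × 0.83 = 6.1635 kWh/t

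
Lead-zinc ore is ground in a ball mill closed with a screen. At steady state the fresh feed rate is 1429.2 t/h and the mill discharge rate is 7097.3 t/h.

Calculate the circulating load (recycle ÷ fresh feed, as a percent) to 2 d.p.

M = F + R at steady state, so:
R = M − F = 7097.3 − 1429.2 = 5668.1 t/h
CL = 100·R/F = 100·5668.1/1429.2 = 396.59 %

CL = 396.59 %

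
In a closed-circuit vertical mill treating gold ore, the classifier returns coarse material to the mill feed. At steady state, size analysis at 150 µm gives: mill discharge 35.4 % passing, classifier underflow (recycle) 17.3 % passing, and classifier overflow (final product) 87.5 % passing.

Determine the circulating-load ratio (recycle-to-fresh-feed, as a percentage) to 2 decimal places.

Balance %-passing 150 µm (r = R/F):
r = (o − d)/(d − u)
r = (87.5 − 35.4)/(35.4 − 17.3) = 52.1/18.1 = 2.8785
CL = 100·r = 287.85 %

CL = 287.85 %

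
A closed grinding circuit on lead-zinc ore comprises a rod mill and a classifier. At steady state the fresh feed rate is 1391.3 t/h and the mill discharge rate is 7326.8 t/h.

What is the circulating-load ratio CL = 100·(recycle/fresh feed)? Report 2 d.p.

CL = 426.62 %

Mill node: discharge = fresh + recycle.
R = M − F = 7326.8 − 1391.3 = 5935.5 t/h
CL = 100·R/F = 100·5935.5/1391.3 = 426.62 %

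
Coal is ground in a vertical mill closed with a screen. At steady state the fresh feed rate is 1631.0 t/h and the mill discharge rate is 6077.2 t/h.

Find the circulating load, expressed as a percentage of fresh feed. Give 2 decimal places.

Mill node: discharge = fresh + recycle.
R = M − F = 6077.2 − 1631.0 = 4446.2 t/h
CL = 100·R/F = 100·4446.2/1631.0 = 272.61 %

CL = 272.61 %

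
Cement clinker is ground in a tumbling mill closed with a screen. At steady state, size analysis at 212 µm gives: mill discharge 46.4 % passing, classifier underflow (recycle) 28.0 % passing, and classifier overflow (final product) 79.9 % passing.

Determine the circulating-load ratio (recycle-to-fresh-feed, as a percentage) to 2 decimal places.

Balance %-passing 212 µm (r = R/F):
r = (o − d)/(d − u)
r = (79.9 − 46.4)/(46.4 − 28.0) = 33.5/18.4 = 1.8207
CL = 100·r = 182.07 %

CL = 182.07 %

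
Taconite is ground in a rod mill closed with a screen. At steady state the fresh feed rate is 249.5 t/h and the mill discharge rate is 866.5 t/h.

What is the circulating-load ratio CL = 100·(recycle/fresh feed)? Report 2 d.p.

M = F + R at steady state, so:
R = M − F = 866.5 − 249.5 = 617.0 t/h
CL = 100·R/F = 100·617.0/249.5 = 247.29 %

CL = 247.29 %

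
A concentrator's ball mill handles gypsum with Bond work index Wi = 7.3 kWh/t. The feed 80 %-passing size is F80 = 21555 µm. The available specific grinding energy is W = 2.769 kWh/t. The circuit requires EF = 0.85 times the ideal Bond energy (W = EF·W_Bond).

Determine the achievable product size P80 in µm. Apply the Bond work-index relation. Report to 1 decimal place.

W = 10·Wi·[P80^(−½) − F80^(−½)]
W_Bond = W / EF = 2.769 / 0.85 = 3.2576 kWh/t
⇒ 1/√P80 = W_Bond/(10 Wi) + 1/√F80
  = 3.2576/(10·7.3) + 1/√21555 = 0.044625 + 0.006811 = 0.051437
P80 = (1/0.051437)² = 19.4414² = 377.97 µm

P80 = 378.0 µm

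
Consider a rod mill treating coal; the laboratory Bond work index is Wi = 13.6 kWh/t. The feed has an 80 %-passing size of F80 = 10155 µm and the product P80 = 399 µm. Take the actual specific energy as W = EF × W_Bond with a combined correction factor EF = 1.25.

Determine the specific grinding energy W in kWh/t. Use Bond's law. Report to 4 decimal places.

W = 6.8237 kWh/t

W_Bond = 10·Wi·(1/√P₈₀ − 1/√F₈₀)
1/√399 = 0.050063;  1/√10155 = 0.009923
W = 10·13.6·(0.050063 − 0.009923) = 5.4589 kWh/t
Corrected W = EF·W_Bond = 1.25·5.4589 = 6.8237 kWh/t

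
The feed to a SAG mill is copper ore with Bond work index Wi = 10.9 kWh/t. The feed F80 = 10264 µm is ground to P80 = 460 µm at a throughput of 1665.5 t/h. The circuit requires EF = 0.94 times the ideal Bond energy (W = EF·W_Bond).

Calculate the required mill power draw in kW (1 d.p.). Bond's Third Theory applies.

W = 10 Wi (P80^-0.5 − F80^-0.5)
W = 10·10.9·(1/√460 − 1/√10264) = 10·10.9·(0.036755) = 4.0063 kWh/t
W_actual = 0.94 × 4.0063 = 3.7659 kWh/t
Mill draw = 3.7659 × 1665.5 = 6272.1 kW

P = 6272.1 kW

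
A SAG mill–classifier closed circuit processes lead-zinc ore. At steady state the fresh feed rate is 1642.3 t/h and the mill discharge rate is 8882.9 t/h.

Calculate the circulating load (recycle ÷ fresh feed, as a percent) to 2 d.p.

CL = 440.88 %

Mill node: discharge = fresh + recycle.
R = M − F = 8882.9 − 1642.3 = 7240.6 t/h
CL = 100·R/F = 100·7240.6/1642.3 = 440.88 %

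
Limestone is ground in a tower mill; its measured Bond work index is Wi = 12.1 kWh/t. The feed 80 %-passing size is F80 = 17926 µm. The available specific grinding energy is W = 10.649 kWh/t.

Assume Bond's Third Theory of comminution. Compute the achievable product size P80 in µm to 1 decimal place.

P80 = 109.7 µm

W = 10·Wi·[P80^(−½) − F80^(−½)]
1/√P80 = 1/√F80 + W/(10·Wi)
  = 10.6490/(10·12.1) + 1/√17926 = 0.088008 + 0.007469 = 0.095477
P80 = (1/0.095477)² = 10.4737² = 109.70 µm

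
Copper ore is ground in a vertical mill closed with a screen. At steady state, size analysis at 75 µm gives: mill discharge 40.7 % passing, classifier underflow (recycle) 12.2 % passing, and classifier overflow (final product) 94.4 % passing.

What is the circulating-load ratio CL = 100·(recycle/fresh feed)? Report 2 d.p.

Two-product formula at 75 µm:
(1+r)·d = r·u + o ⇒ r = (o−d)/(d−u)
r = (94.4 − 40.7)/(40.7 − 12.2) = 53.7/28.5 = 1.8842
CL = 100·r = 188.42 %

CL = 188.42 %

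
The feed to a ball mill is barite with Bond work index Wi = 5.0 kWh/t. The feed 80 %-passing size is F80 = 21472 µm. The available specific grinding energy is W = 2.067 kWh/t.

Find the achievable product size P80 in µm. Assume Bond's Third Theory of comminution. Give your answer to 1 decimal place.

P80 = 431.1 µm

W = 10 Wi (1/√P80 − 1/√F80)  [Bond]
P80^-0.5 = F80^-0.5 + W/(10 Wi)
  = 2.0670/(10·5.0) + 1/√21472 = 0.041340 + 0.006824 = 0.048164
P80 = (1/0.048164)² = 20.7622² = 431.07 µm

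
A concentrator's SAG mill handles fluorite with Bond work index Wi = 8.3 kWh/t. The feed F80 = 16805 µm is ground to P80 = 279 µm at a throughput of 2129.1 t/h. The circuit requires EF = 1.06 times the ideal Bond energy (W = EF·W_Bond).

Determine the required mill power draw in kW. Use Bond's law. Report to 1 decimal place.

P = 9769.5 kW

W_Bond = 10·Wi·(1/√P₈₀ − 1/√F₈₀)
W = 10·8.3·(1/√279 − 1/√16805) = 10·8.3·(0.052154) = 4.3288 kWh/t
Corrected W = EF·W_Bond = 1.06·4.3288 = 4.5885 kWh/t
P_mill = W·ṁ = 4.5885·2129.1 = 9769.5 kW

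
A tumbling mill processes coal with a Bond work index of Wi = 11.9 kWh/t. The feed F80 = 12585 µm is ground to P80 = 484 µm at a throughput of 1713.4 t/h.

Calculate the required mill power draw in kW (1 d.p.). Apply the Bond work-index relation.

W = 10·Wi·[P80^(−½) − F80^(−½)]
W = 10·11.9·(1/√484 − 1/√12585) = 10·11.9·(0.036541) = 4.3483 kWh/t
Mill draw = 4.3483 × 1713.4 = 7450.4 kW

P = 7450.4 kW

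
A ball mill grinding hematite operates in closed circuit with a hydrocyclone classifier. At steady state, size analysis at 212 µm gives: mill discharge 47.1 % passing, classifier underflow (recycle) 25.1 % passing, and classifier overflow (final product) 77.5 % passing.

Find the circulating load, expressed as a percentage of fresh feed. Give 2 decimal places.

Two-product formula at 212 µm:
Fd + Rd = Ru + Fo ⇒ R/F = (o−d)/(d−u)
r = (77.5 − 47.1)/(47.1 − 25.1) = 30.4/22.0 = 1.3818
CL = 100·r = 138.18 %

CL = 138.18 %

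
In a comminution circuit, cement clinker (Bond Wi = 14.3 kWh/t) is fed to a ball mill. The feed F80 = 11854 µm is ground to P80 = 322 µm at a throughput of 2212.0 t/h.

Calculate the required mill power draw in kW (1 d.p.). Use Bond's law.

Bond:  W = 10 Wi (1/√P − 1/√F)
W = 10·14.3·(1/√322 − 1/√11854) = 10·14.3·(0.046543) = 6.6557 kWh/t
Mill draw = 6.6557 × 2212.0 = 14722.3 kW

P = 14722.3 kW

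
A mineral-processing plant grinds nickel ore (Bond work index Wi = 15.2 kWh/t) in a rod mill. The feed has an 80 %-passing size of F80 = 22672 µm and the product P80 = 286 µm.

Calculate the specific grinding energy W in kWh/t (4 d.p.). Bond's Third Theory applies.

Bond: W = 10·Wi·(1/√P80 − 1/√F80)
1/√286 = 0.059131;  1/√22672 = 0.006641
W = 10·15.2·(0.059131 − 0.006641) = 7.9785 kWh/t

W = 7.9785 kWh/t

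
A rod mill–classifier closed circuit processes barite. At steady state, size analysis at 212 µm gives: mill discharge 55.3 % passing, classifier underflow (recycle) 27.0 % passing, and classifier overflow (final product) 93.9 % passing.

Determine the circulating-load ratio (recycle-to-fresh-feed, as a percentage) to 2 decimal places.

Let r = R/F. Size balance at 212 µm:
(1+r)·d = r·u + o ⇒ r = (o−d)/(d−u)
r = (93.9 − 55.3)/(55.3 − 27.0) = 38.6/28.3 = 1.3640
CL = 100·r = 136.40 %

CL = 136.40 %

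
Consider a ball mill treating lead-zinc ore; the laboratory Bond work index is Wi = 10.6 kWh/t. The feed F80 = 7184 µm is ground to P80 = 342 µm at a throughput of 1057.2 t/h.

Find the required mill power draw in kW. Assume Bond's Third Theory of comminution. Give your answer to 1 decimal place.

P = 4737.5 kW

W = 10 Wi (1/√P80 − 1/√F80)  [Bond]
W = 10·10.6·(1/√342 − 1/√7184) = 10·10.6·(0.042276) = 4.4812 kWh/t
P_mill = W·ṁ = 4.4812·1057.2 = 4737.5 kW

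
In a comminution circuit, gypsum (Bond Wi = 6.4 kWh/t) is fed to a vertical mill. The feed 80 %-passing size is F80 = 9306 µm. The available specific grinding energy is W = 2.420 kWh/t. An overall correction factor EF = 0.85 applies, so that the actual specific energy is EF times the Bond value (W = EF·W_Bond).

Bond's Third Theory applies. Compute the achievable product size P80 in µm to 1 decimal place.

P80 = 332.4 µm

Bond:  W = 10 Wi (1/√P − 1/√F)
W_Bond = W / EF = 2.420 / 0.85 = 2.8471 kWh/t
1/√P80 = 1/√F80 + W_Bond/(10·Wi)
  = 2.8471/(10·6.4) + 1/√9306 = 0.044485 + 0.010366 = 0.054851
P80 = (1/0.054851)² = 18.2311² = 332.37 µm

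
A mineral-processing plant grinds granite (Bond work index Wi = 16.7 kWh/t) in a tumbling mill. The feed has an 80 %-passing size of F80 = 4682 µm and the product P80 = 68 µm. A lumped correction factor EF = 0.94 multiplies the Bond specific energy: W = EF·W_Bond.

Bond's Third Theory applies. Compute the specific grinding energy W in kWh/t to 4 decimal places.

W = 16.7424 kWh/t

W = 10·Wi·(P80^(-½) − F80^(-½))
1/√68 = 0.121268;  1/√4682 = 0.014615
W = 10·16.7·(0.121268 − 0.014615) = 17.8111 kWh/t
Apply correction: 17.8111 × 0.94 = 16.7424 kWh/t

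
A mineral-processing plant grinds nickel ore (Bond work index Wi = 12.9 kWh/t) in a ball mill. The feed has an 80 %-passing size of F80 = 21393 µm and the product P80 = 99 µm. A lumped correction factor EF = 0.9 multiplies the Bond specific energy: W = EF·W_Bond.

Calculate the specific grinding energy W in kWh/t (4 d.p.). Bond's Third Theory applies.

W = 10 Wi (P80^-0.5 − F80^-0.5)
1/√99 = 0.100504;  1/√21393 = 0.006837
W = 10·12.9·(0.100504 − 0.006837) = 12.0830 kWh/t
With EF = 0.9: W = 12.0830·0.9 = 10.8747 kWh/t

W = 10.8747 kWh/t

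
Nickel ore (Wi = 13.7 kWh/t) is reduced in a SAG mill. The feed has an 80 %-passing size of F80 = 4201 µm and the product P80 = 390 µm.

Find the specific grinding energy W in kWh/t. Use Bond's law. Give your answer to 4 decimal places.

W = 4.8236 kWh/t

W = 10 Wi / √P80 − 10 Wi / √F80
1/√390 = 0.050637;  1/√4201 = 0.015428
W = 10·13.7·(0.050637 − 0.015428) = 4.8236 kWh/t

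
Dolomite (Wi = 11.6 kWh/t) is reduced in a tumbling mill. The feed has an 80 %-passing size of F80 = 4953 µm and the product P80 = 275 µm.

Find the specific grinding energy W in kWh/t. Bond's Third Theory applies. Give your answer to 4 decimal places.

W = 10 Wi (1/√P80 − 1/√F80)  [Bond]
1/√275 = 0.060302;  1/√4953 = 0.014209
W = 10·11.6·(0.060302 − 0.014209) = 5.3468 kWh/t

W = 5.3468 kWh/t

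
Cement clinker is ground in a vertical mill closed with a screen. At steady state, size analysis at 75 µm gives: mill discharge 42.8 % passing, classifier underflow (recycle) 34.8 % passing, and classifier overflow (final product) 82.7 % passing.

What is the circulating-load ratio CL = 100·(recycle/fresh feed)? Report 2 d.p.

CL = 498.75 %

Let r = R/F. Size balance at 75 µm:
(1+r)·d = r·u + o ⇒ r = (o−d)/(d−u)
r = (82.7 − 42.8)/(42.8 − 34.8) = 39.9/8.0 = 4.9875
CL = 100·r = 498.75 %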